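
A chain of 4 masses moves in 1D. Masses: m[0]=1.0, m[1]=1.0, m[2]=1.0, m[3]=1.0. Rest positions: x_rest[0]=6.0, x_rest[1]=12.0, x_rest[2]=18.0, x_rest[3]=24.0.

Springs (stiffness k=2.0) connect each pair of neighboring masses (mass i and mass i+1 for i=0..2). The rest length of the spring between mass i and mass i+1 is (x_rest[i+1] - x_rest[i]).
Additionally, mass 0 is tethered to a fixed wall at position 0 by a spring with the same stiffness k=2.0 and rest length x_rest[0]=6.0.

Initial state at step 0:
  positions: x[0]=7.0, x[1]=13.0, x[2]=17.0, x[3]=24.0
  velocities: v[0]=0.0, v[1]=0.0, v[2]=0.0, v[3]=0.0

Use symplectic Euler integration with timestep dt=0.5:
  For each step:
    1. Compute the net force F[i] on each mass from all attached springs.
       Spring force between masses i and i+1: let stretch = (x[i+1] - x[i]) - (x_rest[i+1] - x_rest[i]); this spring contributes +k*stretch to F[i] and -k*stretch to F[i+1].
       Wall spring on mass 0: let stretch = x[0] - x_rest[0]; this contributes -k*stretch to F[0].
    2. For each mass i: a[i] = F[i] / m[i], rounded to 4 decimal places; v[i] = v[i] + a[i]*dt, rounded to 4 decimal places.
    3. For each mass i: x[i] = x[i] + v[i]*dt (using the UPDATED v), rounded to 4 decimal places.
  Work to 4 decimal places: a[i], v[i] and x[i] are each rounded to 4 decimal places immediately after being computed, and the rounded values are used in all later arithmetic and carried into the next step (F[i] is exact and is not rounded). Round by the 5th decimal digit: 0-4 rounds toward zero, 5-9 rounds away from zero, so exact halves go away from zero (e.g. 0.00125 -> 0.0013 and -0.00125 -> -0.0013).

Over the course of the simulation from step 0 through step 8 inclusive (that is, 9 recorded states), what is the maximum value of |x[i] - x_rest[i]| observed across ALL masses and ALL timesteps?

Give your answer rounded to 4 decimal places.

Answer: 1.6407

Derivation:
Step 0: x=[7.0000 13.0000 17.0000 24.0000] v=[0.0000 0.0000 0.0000 0.0000]
Step 1: x=[6.5000 12.0000 18.5000 23.5000] v=[-1.0000 -2.0000 3.0000 -1.0000]
Step 2: x=[5.5000 11.5000 19.2500 23.5000] v=[-2.0000 -1.0000 1.5000 0.0000]
Step 3: x=[4.7500 11.8750 18.2500 24.3750] v=[-1.5000 0.7500 -2.0000 1.7500]
Step 4: x=[5.1875 11.8750 17.1250 25.1875] v=[0.8750 0.0000 -2.2500 1.6250]
Step 5: x=[6.3750 11.1563 17.4063 24.9688] v=[2.3750 -1.4375 0.5625 -0.4375]
Step 6: x=[6.7657 11.1719 18.3438 23.9688] v=[0.7813 0.0312 1.8750 -2.0000]
Step 7: x=[5.9766 12.5704 18.5079 23.1563] v=[-1.5782 2.7969 0.3281 -1.6250]
Step 8: x=[5.4961 13.6407 18.0274 23.0196] v=[-0.9610 2.1406 -0.9610 -0.2734]
Max displacement = 1.6407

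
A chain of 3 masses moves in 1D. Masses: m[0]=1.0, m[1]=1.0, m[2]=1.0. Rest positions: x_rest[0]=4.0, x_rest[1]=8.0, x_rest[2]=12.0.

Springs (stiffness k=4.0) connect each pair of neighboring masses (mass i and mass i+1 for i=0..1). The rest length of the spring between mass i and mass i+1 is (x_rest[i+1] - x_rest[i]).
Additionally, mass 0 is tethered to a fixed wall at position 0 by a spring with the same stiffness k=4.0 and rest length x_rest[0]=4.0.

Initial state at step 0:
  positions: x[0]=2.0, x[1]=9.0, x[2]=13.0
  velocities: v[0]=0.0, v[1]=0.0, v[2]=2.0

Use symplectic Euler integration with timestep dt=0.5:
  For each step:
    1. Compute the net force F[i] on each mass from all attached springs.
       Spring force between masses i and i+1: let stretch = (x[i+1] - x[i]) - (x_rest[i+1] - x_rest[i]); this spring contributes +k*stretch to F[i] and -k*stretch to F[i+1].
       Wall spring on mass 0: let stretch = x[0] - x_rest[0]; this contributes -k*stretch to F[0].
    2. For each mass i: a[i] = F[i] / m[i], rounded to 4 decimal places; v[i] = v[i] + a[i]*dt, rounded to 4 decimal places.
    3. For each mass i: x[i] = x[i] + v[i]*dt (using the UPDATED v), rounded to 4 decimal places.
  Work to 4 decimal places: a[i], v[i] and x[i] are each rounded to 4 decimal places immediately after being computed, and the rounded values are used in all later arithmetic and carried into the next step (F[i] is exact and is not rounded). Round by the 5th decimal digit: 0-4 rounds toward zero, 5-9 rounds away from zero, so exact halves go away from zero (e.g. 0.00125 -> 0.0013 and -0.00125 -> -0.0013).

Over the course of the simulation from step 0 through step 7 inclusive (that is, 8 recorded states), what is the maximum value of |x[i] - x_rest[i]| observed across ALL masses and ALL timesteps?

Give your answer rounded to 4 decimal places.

Step 0: x=[2.0000 9.0000 13.0000] v=[0.0000 0.0000 2.0000]
Step 1: x=[7.0000 6.0000 14.0000] v=[10.0000 -6.0000 2.0000]
Step 2: x=[4.0000 12.0000 11.0000] v=[-6.0000 12.0000 -6.0000]
Step 3: x=[5.0000 9.0000 13.0000] v=[2.0000 -6.0000 4.0000]
Step 4: x=[5.0000 6.0000 15.0000] v=[0.0000 -6.0000 4.0000]
Step 5: x=[1.0000 11.0000 12.0000] v=[-8.0000 10.0000 -6.0000]
Step 6: x=[6.0000 7.0000 12.0000] v=[10.0000 -8.0000 0.0000]
Step 7: x=[6.0000 7.0000 11.0000] v=[0.0000 0.0000 -2.0000]
Max displacement = 4.0000

Answer: 4.0000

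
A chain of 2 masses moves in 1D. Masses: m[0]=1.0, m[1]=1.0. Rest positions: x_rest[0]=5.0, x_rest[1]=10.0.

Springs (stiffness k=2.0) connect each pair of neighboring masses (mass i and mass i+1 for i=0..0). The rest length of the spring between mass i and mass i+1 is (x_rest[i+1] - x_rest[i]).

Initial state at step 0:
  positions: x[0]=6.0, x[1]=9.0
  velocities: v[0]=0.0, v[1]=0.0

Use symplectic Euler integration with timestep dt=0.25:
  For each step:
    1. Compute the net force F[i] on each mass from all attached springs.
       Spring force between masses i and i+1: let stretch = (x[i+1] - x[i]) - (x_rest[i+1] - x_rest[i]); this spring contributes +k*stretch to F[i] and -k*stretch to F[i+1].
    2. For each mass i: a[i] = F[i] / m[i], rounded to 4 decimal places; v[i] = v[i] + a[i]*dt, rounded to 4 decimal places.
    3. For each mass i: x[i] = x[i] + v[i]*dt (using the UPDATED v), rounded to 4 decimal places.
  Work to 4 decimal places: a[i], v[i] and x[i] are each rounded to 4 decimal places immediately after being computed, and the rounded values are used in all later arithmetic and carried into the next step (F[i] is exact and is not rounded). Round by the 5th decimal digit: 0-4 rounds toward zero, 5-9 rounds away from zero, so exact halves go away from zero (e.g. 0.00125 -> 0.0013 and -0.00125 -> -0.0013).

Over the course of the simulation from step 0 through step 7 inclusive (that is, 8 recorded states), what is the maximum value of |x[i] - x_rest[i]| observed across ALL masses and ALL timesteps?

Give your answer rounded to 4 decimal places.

Step 0: x=[6.0000 9.0000] v=[0.0000 0.0000]
Step 1: x=[5.7500 9.2500] v=[-1.0000 1.0000]
Step 2: x=[5.3125 9.6875] v=[-1.7500 1.7500]
Step 3: x=[4.7969 10.2031] v=[-2.0625 2.0625]
Step 4: x=[4.3321 10.6680] v=[-1.8594 1.8594]
Step 5: x=[4.0342 10.9659] v=[-1.1915 1.1915]
Step 6: x=[3.9778 11.0223] v=[-0.2257 0.2257]
Step 7: x=[4.1770 10.8232] v=[0.7966 -0.7966]
Max displacement = 1.0223

Answer: 1.0223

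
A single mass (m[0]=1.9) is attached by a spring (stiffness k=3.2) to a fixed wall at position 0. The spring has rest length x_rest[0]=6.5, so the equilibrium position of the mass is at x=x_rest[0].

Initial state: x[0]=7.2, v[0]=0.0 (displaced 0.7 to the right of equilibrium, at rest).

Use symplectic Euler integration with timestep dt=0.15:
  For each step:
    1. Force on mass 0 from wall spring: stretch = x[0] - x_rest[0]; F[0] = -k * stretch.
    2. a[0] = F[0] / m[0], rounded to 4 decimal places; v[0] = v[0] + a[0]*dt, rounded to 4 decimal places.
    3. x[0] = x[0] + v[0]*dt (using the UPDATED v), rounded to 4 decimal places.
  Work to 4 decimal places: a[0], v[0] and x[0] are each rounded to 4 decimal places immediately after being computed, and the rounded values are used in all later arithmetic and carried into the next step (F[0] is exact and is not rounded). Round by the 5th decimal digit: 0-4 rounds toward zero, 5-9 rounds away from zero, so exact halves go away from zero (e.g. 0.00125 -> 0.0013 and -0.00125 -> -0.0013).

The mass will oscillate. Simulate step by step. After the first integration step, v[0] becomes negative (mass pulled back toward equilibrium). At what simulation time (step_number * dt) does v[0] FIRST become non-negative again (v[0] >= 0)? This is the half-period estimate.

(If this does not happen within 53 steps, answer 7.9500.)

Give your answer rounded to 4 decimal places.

Step 0: x=[7.2000] v=[0.0000]
Step 1: x=[7.1735] v=[-0.1768]
Step 2: x=[7.1215] v=[-0.3469]
Step 3: x=[7.0459] v=[-0.5039]
Step 4: x=[6.9496] v=[-0.6418]
Step 5: x=[6.8363] v=[-0.7554]
Step 6: x=[6.7102] v=[-0.8404]
Step 7: x=[6.5762] v=[-0.8935]
Step 8: x=[6.4393] v=[-0.9127]
Step 9: x=[6.3047] v=[-0.8974]
Step 10: x=[6.1775] v=[-0.8481]
Step 11: x=[6.0625] v=[-0.7666]
Step 12: x=[5.9641] v=[-0.6561]
Step 13: x=[5.8860] v=[-0.5207]
Step 14: x=[5.8312] v=[-0.3656]
Step 15: x=[5.8017] v=[-0.1966]
Step 16: x=[5.7987] v=[-0.0202]
Step 17: x=[5.8223] v=[0.1570]
First v>=0 after going negative at step 17, time=2.5500

Answer: 2.5500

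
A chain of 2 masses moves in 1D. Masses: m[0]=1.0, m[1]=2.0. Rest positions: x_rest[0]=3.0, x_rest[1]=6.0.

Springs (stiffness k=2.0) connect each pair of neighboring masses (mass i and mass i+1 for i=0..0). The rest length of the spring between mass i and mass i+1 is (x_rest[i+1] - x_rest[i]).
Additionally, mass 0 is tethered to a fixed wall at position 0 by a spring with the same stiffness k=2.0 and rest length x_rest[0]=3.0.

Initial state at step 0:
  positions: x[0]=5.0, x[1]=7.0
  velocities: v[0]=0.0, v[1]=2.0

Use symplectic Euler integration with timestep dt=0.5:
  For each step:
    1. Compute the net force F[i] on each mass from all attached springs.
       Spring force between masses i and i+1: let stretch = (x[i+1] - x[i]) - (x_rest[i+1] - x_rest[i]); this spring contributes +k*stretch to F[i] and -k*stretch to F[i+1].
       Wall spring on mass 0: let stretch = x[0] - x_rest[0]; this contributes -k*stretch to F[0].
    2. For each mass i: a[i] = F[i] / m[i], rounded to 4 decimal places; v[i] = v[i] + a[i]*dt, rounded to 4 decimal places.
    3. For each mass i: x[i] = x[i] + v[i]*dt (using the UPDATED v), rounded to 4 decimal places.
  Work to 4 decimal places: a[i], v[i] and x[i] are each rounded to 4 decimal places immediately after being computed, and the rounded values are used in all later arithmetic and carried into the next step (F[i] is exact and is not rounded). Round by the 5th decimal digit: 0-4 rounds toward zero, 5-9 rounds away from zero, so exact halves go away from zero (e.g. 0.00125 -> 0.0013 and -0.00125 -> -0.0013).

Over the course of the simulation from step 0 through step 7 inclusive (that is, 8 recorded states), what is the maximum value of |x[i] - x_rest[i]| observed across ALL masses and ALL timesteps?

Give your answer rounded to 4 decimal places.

Step 0: x=[5.0000 7.0000] v=[0.0000 2.0000]
Step 1: x=[3.5000 8.2500] v=[-3.0000 2.5000]
Step 2: x=[2.6250 9.0625] v=[-1.7500 1.6250]
Step 3: x=[3.6563 9.0156] v=[2.0625 -0.0938]
Step 4: x=[5.5391 8.3789] v=[3.7655 -1.2735]
Step 5: x=[6.0722 7.7822] v=[1.0662 -1.1934]
Step 6: x=[4.4242 7.5080] v=[-3.2960 -0.5484]
Step 7: x=[2.1060 7.2129] v=[-4.6364 -0.5903]
Max displacement = 3.0722

Answer: 3.0722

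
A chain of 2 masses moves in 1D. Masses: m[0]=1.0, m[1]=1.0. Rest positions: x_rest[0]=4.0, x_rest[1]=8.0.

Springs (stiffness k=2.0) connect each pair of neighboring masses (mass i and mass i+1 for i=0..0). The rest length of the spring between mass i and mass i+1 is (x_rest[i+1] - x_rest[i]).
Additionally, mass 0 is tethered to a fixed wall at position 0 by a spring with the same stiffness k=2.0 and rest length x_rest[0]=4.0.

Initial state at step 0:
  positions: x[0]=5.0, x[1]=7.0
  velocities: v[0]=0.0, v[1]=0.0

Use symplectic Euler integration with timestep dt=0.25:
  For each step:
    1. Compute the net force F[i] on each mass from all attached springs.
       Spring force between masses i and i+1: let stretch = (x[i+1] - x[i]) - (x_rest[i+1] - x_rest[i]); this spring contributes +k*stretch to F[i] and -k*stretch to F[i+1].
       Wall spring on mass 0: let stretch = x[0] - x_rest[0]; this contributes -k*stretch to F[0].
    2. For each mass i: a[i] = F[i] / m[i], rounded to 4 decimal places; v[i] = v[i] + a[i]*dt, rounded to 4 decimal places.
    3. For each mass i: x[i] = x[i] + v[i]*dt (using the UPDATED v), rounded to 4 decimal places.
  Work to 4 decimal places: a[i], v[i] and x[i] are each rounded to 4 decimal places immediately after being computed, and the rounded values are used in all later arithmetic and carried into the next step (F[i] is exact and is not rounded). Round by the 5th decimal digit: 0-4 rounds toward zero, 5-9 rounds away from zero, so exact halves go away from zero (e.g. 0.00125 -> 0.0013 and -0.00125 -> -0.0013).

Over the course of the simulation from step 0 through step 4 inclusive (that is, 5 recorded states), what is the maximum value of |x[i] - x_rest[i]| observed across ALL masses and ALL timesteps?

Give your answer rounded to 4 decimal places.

Step 0: x=[5.0000 7.0000] v=[0.0000 0.0000]
Step 1: x=[4.6250 7.2500] v=[-1.5000 1.0000]
Step 2: x=[4.0000 7.6719] v=[-2.5000 1.6875]
Step 3: x=[3.3340 8.1348] v=[-2.6641 1.8516]
Step 4: x=[2.8513 8.4976] v=[-1.9307 1.4512]
Max displacement = 1.1487

Answer: 1.1487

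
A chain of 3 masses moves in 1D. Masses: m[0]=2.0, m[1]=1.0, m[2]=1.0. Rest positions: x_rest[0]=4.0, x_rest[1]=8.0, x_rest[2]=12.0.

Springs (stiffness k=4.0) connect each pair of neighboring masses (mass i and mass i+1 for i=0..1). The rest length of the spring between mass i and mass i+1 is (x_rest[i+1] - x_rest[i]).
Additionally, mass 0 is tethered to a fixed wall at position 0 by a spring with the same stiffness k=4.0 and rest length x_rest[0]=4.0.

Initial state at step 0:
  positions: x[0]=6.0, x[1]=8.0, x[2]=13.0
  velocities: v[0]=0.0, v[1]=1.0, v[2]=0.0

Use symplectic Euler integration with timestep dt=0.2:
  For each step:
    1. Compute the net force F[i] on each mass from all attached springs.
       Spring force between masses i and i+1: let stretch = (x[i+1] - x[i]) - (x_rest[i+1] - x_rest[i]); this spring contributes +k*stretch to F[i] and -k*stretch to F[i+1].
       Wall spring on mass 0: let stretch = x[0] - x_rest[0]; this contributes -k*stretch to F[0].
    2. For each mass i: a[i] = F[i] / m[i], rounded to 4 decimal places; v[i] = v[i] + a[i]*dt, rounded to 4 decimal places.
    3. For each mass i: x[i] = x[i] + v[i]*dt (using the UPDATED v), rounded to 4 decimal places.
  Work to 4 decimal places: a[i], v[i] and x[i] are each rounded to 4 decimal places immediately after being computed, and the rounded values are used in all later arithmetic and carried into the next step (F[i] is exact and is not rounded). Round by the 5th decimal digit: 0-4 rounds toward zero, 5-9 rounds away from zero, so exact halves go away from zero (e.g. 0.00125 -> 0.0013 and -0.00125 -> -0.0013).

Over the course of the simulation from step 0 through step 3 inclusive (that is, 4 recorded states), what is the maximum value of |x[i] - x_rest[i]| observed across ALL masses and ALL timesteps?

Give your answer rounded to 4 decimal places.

Step 0: x=[6.0000 8.0000 13.0000] v=[0.0000 1.0000 0.0000]
Step 1: x=[5.6800 8.6800 12.8400] v=[-1.6000 3.4000 -0.8000]
Step 2: x=[5.1456 9.5456 12.6544] v=[-2.6720 4.3280 -0.9280]
Step 3: x=[4.5516 10.2046 12.6114] v=[-2.9702 3.2950 -0.2150]
Max displacement = 2.2046

Answer: 2.2046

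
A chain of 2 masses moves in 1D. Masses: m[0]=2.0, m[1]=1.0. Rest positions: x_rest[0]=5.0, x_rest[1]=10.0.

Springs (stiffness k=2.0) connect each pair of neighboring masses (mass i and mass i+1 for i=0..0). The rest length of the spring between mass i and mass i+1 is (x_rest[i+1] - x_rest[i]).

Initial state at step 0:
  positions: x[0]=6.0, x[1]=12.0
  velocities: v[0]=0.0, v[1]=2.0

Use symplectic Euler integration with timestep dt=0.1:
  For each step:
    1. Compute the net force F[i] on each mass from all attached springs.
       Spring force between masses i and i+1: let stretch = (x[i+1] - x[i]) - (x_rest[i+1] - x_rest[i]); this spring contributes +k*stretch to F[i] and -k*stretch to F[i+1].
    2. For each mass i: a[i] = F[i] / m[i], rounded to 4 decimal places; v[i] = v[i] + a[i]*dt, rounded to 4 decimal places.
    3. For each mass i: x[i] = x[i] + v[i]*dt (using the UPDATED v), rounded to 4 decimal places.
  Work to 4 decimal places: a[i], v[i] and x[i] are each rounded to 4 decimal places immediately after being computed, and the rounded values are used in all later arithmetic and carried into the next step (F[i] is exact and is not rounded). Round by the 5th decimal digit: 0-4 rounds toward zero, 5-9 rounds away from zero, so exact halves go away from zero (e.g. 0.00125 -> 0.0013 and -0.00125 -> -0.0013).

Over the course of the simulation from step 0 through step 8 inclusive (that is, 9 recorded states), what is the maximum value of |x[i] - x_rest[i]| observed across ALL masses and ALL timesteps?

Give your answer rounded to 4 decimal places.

Answer: 2.7026

Derivation:
Step 0: x=[6.0000 12.0000] v=[0.0000 2.0000]
Step 1: x=[6.0100 12.1800] v=[0.1000 1.8000]
Step 2: x=[6.0317 12.3366] v=[0.2170 1.5660]
Step 3: x=[6.0665 12.4671] v=[0.3475 1.3050]
Step 4: x=[6.1153 12.5696] v=[0.4876 1.0249]
Step 5: x=[6.1786 12.6430] v=[0.6330 0.7340]
Step 6: x=[6.2565 12.6871] v=[0.7794 0.4411]
Step 7: x=[6.3488 12.7026] v=[0.9225 0.1550]
Step 8: x=[6.4546 12.6910] v=[1.0579 -0.1158]
Max displacement = 2.7026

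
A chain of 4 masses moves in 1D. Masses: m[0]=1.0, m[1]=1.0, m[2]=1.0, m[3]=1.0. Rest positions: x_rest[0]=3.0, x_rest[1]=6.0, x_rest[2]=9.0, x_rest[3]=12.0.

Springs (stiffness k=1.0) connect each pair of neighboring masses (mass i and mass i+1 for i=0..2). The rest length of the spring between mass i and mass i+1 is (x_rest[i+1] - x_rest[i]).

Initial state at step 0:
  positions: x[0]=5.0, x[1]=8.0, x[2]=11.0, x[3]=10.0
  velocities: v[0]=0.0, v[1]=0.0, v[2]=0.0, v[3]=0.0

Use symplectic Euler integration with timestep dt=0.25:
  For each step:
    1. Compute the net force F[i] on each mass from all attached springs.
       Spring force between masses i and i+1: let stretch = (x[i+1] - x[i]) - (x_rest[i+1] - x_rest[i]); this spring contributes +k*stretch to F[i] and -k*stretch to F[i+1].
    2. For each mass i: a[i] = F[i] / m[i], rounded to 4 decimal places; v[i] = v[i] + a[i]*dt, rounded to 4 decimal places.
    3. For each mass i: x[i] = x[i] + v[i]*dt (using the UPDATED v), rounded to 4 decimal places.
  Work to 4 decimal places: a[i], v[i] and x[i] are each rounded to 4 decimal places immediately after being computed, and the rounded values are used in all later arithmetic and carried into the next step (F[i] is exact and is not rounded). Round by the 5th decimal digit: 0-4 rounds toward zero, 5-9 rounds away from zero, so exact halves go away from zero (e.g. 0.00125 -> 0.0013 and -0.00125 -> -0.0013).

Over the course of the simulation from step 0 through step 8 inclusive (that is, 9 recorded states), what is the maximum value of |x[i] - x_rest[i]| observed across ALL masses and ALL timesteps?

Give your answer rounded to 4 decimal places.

Answer: 2.3135

Derivation:
Step 0: x=[5.0000 8.0000 11.0000 10.0000] v=[0.0000 0.0000 0.0000 0.0000]
Step 1: x=[5.0000 8.0000 10.7500 10.2500] v=[0.0000 0.0000 -1.0000 1.0000]
Step 2: x=[5.0000 7.9844 10.2969 10.7188] v=[0.0000 -0.0625 -1.8125 1.8750]
Step 3: x=[4.9990 7.9268 9.7256 11.3487] v=[-0.0039 -0.2305 -2.2852 2.5195]
Step 4: x=[4.9935 7.7986 9.1433 12.0646] v=[-0.0220 -0.5128 -2.3291 2.8637]
Step 5: x=[4.9758 7.5791 8.6596 12.7855] v=[-0.0707 -0.8779 -1.9350 2.8834]
Step 6: x=[4.9333 7.2645 8.3662 13.4360] v=[-0.1699 -1.2586 -1.1737 2.6019]
Step 7: x=[4.8490 6.8730 8.3208 13.9571] v=[-0.3371 -1.5660 -0.1817 2.0845]
Step 8: x=[4.7037 6.4455 8.5372 14.3135] v=[-0.5811 -1.7101 0.8654 1.4254]
Max displacement = 2.3135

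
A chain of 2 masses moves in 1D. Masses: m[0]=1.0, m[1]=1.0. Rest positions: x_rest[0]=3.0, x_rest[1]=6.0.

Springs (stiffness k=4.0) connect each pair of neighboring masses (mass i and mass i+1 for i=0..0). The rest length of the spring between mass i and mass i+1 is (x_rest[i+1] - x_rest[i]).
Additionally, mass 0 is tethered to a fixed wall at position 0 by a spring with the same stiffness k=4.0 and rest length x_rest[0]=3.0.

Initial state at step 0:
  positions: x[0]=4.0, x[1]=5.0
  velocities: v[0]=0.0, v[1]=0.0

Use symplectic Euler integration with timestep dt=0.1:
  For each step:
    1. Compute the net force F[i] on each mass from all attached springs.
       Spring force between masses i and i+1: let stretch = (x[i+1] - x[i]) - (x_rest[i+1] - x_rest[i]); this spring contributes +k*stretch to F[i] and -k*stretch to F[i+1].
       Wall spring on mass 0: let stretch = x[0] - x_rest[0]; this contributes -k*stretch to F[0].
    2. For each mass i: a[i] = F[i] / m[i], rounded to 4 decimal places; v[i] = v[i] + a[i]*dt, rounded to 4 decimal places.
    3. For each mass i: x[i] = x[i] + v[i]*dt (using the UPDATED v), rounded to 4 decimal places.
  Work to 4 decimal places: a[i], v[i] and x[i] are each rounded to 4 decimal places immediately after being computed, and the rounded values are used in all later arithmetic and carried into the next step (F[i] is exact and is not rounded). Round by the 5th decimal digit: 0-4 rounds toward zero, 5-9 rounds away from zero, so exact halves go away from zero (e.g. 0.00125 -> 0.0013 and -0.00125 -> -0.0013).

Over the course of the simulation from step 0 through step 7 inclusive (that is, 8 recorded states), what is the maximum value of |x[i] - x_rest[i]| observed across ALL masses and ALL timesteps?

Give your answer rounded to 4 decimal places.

Step 0: x=[4.0000 5.0000] v=[0.0000 0.0000]
Step 1: x=[3.8800 5.0800] v=[-1.2000 0.8000]
Step 2: x=[3.6528 5.2320] v=[-2.2720 1.5200]
Step 3: x=[3.3427 5.4408] v=[-3.1014 2.0883]
Step 4: x=[2.9828 5.6857] v=[-3.5992 2.4491]
Step 5: x=[2.6117 5.9425] v=[-3.7112 2.5679]
Step 6: x=[2.2693 6.1861] v=[-3.4236 2.4356]
Step 7: x=[1.9928 6.3930] v=[-2.7646 2.0689]
Max displacement = 1.0072

Answer: 1.0072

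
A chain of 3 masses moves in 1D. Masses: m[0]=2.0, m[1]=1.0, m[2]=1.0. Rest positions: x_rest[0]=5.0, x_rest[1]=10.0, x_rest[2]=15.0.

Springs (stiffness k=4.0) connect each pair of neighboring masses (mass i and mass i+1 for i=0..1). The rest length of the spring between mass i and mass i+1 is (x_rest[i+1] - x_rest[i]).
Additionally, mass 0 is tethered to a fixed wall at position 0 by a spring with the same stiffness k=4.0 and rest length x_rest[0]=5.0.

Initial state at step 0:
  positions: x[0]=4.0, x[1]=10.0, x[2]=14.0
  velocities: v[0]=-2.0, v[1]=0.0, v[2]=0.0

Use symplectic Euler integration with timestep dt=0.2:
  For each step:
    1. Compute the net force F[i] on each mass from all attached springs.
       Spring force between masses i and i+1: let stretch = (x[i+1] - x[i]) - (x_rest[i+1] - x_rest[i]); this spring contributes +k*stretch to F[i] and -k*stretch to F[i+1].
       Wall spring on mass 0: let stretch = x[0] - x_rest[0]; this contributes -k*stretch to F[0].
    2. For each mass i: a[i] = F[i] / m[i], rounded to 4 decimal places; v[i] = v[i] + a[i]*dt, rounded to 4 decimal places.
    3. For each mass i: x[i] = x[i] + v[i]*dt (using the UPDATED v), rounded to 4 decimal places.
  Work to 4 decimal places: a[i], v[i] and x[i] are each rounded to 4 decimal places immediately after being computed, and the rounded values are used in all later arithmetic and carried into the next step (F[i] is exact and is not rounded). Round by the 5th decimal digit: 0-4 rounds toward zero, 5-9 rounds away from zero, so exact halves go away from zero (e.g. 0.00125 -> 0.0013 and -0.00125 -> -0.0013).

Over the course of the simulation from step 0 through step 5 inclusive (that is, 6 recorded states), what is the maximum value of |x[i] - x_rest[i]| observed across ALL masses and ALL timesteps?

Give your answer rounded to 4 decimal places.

Step 0: x=[4.0000 10.0000 14.0000] v=[-2.0000 0.0000 0.0000]
Step 1: x=[3.7600 9.6800 14.1600] v=[-1.2000 -1.6000 0.8000]
Step 2: x=[3.6928 9.1296 14.4032] v=[-0.3360 -2.7520 1.2160]
Step 3: x=[3.7651 8.5531 14.6026] v=[0.3616 -2.8826 0.9971]
Step 4: x=[3.9193 8.1784 14.6341] v=[0.7708 -1.8734 0.1575]
Step 5: x=[4.1006 8.1552 14.4327] v=[0.9067 -0.1161 -1.0071]
Max displacement = 1.8448

Answer: 1.8448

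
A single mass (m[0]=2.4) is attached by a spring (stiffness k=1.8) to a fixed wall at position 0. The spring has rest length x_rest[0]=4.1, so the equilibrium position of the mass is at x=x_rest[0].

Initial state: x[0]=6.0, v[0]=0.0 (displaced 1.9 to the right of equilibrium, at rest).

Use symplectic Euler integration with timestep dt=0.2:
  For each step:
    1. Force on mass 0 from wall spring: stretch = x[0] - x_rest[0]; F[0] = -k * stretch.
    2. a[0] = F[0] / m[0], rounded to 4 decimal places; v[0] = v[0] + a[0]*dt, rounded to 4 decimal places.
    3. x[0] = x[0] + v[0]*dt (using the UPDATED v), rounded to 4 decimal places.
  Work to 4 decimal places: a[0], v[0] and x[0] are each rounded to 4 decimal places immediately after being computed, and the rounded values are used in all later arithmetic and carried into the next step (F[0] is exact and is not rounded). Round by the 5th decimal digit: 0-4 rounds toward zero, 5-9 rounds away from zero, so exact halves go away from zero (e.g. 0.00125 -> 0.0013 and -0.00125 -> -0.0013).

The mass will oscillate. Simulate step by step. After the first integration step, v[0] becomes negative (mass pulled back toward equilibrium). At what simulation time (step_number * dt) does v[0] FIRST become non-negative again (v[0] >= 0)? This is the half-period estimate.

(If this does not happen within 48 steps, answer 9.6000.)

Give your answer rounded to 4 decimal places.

Answer: 3.8000

Derivation:
Step 0: x=[6.0000] v=[0.0000]
Step 1: x=[5.9430] v=[-0.2850]
Step 2: x=[5.8307] v=[-0.5615]
Step 3: x=[5.6665] v=[-0.8211]
Step 4: x=[5.4553] v=[-1.0561]
Step 5: x=[5.2034] v=[-1.2594]
Step 6: x=[4.9184] v=[-1.4249]
Step 7: x=[4.6089] v=[-1.5477]
Step 8: x=[4.2841] v=[-1.6240]
Step 9: x=[3.9538] v=[-1.6516]
Step 10: x=[3.6279] v=[-1.6297]
Step 11: x=[3.3161] v=[-1.5589]
Step 12: x=[3.0278] v=[-1.4413]
Step 13: x=[2.7717] v=[-1.2805]
Step 14: x=[2.5554] v=[-1.0813]
Step 15: x=[2.3855] v=[-0.8496]
Step 16: x=[2.2670] v=[-0.5924]
Step 17: x=[2.2035] v=[-0.3174]
Step 18: x=[2.1969] v=[-0.0329]
Step 19: x=[2.2474] v=[0.2526]
First v>=0 after going negative at step 19, time=3.8000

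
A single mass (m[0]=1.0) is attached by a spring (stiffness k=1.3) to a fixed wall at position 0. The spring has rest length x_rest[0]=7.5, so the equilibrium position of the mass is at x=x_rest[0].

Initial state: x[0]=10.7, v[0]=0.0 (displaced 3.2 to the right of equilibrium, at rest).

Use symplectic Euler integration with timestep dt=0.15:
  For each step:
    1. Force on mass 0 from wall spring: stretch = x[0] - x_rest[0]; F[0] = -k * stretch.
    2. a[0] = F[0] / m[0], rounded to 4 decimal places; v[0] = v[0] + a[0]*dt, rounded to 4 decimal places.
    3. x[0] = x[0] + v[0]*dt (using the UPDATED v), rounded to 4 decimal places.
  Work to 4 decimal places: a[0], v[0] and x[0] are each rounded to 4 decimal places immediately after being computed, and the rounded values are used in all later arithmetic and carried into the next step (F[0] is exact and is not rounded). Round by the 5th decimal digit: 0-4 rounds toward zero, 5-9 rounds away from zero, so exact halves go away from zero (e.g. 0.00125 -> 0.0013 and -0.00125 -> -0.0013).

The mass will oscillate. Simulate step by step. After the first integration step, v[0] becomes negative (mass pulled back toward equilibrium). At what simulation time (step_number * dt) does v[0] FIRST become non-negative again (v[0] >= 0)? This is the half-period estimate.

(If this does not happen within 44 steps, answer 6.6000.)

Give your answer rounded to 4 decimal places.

Answer: 2.8500

Derivation:
Step 0: x=[10.7000] v=[0.0000]
Step 1: x=[10.6064] v=[-0.6240]
Step 2: x=[10.4219] v=[-1.2297]
Step 3: x=[10.1520] v=[-1.7995]
Step 4: x=[9.8045] v=[-2.3166]
Step 5: x=[9.3896] v=[-2.7660]
Step 6: x=[8.9194] v=[-3.1345]
Step 7: x=[8.4077] v=[-3.4113]
Step 8: x=[7.8695] v=[-3.5883]
Step 9: x=[7.3204] v=[-3.6604]
Step 10: x=[6.7766] v=[-3.6254]
Step 11: x=[6.2540] v=[-3.4843]
Step 12: x=[5.7678] v=[-3.2413]
Step 13: x=[5.3323] v=[-2.9035]
Step 14: x=[4.9602] v=[-2.4808]
Step 15: x=[4.6624] v=[-1.9855]
Step 16: x=[4.4476] v=[-1.4322]
Step 17: x=[4.3221] v=[-0.8370]
Step 18: x=[4.2895] v=[-0.2173]
Step 19: x=[4.3508] v=[0.4088]
First v>=0 after going negative at step 19, time=2.8500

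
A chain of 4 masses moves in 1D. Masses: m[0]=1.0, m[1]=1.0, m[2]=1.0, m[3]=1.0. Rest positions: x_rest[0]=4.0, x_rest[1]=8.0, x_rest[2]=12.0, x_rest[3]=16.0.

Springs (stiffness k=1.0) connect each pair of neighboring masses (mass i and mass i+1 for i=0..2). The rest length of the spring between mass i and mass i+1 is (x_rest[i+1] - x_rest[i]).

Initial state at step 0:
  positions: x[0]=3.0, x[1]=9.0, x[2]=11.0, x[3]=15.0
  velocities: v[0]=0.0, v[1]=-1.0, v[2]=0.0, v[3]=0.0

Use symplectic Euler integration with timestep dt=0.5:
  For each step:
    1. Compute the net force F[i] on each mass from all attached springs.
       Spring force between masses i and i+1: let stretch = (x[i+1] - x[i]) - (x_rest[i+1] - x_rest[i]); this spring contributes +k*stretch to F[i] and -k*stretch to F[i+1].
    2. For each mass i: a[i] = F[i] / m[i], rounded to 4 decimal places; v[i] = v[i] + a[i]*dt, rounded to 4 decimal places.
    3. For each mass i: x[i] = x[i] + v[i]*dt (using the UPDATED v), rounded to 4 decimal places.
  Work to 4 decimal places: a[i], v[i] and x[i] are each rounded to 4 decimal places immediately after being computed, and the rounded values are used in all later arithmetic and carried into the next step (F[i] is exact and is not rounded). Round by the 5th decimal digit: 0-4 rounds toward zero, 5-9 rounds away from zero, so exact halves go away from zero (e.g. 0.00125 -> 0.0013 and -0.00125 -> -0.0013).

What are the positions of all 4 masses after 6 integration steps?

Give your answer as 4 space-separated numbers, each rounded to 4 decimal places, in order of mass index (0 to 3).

Answer: 1.6671 7.8174 10.0186 15.4972

Derivation:
Step 0: x=[3.0000 9.0000 11.0000 15.0000] v=[0.0000 -1.0000 0.0000 0.0000]
Step 1: x=[3.5000 7.5000 11.5000 15.0000] v=[1.0000 -3.0000 1.0000 0.0000]
Step 2: x=[4.0000 6.0000 11.8750 15.1250] v=[1.0000 -3.0000 0.7500 0.2500]
Step 3: x=[4.0000 5.4688 11.5938 15.4375] v=[0.0000 -1.0625 -0.5625 0.6250]
Step 4: x=[3.3672 6.1016 10.7422 15.7891] v=[-1.2656 1.2656 -1.7032 0.7032]
Step 5: x=[2.4180 7.2110 9.9922 15.8790] v=[-1.8984 2.2187 -1.5001 0.1798]
Step 6: x=[1.6671 7.8174 10.0186 15.4972] v=[-1.5019 1.2128 0.0527 -0.7636]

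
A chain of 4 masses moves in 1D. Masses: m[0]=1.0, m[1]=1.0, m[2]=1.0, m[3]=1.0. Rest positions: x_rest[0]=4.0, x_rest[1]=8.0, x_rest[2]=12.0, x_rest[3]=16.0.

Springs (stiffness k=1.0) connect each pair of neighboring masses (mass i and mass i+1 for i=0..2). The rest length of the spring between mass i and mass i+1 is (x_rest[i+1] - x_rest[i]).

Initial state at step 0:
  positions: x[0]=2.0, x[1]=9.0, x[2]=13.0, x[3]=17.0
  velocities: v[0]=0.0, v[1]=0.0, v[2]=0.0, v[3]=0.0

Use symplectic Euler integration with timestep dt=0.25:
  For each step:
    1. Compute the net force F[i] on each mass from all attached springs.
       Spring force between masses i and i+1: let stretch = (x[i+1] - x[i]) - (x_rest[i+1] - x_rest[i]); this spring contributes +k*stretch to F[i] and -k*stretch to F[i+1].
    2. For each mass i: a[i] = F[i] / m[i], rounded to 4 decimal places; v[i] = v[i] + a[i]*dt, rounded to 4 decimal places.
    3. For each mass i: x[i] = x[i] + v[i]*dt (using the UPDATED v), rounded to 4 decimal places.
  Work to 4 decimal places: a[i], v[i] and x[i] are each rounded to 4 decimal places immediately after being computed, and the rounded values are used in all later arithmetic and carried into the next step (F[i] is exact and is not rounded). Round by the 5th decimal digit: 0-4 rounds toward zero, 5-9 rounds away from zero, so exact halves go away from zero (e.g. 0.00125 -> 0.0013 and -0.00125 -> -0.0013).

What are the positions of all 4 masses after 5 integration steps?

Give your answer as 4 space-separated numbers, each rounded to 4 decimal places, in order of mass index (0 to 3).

Answer: 4.0892 7.2447 12.6844 16.9819

Derivation:
Step 0: x=[2.0000 9.0000 13.0000 17.0000] v=[0.0000 0.0000 0.0000 0.0000]
Step 1: x=[2.1875 8.8125 13.0000 17.0000] v=[0.7500 -0.7500 0.0000 0.0000]
Step 2: x=[2.5391 8.4727 12.9883 17.0000] v=[1.4063 -1.3594 -0.0469 0.0000]
Step 3: x=[3.0115 8.0442 12.9451 16.9993] v=[1.8897 -1.7139 -0.1729 -0.0029]
Step 4: x=[3.5485 7.6075 12.8490 16.9952] v=[2.1479 -1.7469 -0.3846 -0.0165]
Step 5: x=[4.0892 7.2447 12.6844 16.9819] v=[2.1627 -1.4513 -0.6584 -0.0531]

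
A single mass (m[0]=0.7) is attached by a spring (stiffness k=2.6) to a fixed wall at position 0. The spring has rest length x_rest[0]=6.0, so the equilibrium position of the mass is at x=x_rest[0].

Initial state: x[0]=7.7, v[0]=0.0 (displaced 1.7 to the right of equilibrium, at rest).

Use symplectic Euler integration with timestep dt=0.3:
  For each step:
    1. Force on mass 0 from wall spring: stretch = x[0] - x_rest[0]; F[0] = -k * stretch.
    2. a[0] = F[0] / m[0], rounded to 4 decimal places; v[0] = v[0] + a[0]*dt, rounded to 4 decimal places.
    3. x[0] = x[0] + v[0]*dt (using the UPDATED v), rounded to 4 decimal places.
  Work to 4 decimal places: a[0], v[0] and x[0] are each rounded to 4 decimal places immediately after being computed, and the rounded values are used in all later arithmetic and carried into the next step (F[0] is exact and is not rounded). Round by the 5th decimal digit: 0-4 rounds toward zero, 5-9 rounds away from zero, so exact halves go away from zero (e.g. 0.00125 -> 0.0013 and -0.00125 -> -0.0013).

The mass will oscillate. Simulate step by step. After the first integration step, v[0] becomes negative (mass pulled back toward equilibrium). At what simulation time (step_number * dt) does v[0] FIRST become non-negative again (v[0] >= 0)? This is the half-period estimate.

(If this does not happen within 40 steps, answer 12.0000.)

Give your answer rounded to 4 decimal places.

Step 0: x=[7.7000] v=[0.0000]
Step 1: x=[7.1317] v=[-1.8943]
Step 2: x=[6.1851] v=[-3.1554]
Step 3: x=[5.1766] v=[-3.3617]
Step 4: x=[4.4433] v=[-2.4442]
Step 5: x=[4.2304] v=[-0.7096]
Step 6: x=[4.6091] v=[1.2622]
First v>=0 after going negative at step 6, time=1.8000

Answer: 1.8000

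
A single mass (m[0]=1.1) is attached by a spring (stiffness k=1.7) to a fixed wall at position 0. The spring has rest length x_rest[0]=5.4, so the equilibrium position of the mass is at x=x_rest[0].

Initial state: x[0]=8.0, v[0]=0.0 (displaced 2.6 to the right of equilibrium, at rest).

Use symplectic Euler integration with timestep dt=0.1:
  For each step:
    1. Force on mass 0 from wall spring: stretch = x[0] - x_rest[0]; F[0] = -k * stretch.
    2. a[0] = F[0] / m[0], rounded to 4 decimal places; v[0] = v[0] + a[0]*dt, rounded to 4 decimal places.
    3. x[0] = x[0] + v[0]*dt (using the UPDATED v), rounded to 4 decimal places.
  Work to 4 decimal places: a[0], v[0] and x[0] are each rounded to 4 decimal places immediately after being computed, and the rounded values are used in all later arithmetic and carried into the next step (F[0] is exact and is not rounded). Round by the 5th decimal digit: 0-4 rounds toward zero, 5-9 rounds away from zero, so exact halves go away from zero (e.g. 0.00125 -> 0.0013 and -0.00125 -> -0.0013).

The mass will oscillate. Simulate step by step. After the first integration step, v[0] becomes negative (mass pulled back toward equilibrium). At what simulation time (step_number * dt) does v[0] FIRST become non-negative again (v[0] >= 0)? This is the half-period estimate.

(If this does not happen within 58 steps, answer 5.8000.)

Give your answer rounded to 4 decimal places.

Answer: 2.6000

Derivation:
Step 0: x=[8.0000] v=[0.0000]
Step 1: x=[7.9598] v=[-0.4018]
Step 2: x=[7.8801] v=[-0.7974]
Step 3: x=[7.7620] v=[-1.1807]
Step 4: x=[7.6074] v=[-1.5457]
Step 5: x=[7.4187] v=[-1.8868]
Step 6: x=[7.1988] v=[-2.1988]
Step 7: x=[6.9511] v=[-2.4768]
Step 8: x=[6.6795] v=[-2.7165]
Step 9: x=[6.3881] v=[-2.9142]
Step 10: x=[6.0814] v=[-3.0669]
Step 11: x=[5.7642] v=[-3.1722]
Step 12: x=[5.4414] v=[-3.2285]
Step 13: x=[5.1179] v=[-3.2349]
Step 14: x=[4.7988] v=[-3.1913]
Step 15: x=[4.4890] v=[-3.0984]
Step 16: x=[4.1932] v=[-2.9576]
Step 17: x=[3.9161] v=[-2.7711]
Step 18: x=[3.6619] v=[-2.5418]
Step 19: x=[3.4346] v=[-2.2732]
Step 20: x=[3.2377] v=[-1.9695]
Step 21: x=[3.0742] v=[-1.6353]
Step 22: x=[2.9466] v=[-1.2759]
Step 23: x=[2.8569] v=[-0.8967]
Step 24: x=[2.8065] v=[-0.5037]
Step 25: x=[2.7962] v=[-0.1029]
Step 26: x=[2.8262] v=[0.2995]
First v>=0 after going negative at step 26, time=2.6000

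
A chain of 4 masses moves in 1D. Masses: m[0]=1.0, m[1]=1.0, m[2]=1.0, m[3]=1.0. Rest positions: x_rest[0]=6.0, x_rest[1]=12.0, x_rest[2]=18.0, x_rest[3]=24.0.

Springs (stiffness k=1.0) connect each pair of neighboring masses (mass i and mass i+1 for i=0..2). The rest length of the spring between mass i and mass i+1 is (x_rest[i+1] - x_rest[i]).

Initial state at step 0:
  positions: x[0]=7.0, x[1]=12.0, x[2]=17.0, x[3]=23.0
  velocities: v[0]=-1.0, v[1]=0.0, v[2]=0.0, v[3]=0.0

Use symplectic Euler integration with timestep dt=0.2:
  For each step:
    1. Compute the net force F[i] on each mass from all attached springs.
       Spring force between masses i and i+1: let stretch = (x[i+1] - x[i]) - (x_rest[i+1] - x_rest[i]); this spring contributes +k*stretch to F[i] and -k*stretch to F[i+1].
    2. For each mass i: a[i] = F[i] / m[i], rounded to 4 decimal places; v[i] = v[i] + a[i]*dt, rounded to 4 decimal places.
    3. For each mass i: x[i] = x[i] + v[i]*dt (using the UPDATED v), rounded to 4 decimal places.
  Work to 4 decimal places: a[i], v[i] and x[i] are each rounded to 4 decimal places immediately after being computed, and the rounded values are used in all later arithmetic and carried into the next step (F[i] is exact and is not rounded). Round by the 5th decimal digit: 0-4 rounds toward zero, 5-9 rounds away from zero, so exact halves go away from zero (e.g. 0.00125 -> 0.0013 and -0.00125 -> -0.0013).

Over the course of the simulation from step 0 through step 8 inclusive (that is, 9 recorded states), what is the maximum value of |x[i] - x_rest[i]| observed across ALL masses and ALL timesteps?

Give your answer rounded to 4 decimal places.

Answer: 1.2030

Derivation:
Step 0: x=[7.0000 12.0000 17.0000 23.0000] v=[-1.0000 0.0000 0.0000 0.0000]
Step 1: x=[6.7600 12.0000 17.0400 23.0000] v=[-1.2000 0.0000 0.2000 0.0000]
Step 2: x=[6.4896 11.9920 17.1168 23.0016] v=[-1.3520 -0.0400 0.3840 0.0080]
Step 3: x=[6.1993 11.9689 17.2240 23.0078] v=[-1.4515 -0.1155 0.5360 0.0310]
Step 4: x=[5.8998 11.9252 17.3523 23.0226] v=[-1.4976 -0.2184 0.6417 0.0742]
Step 5: x=[5.6013 11.8576 17.4904 23.0506] v=[-1.4925 -0.3381 0.6903 0.1401]
Step 6: x=[5.3131 11.7650 17.6256 23.0962] v=[-1.4412 -0.4628 0.6758 0.2281]
Step 7: x=[5.0429 11.6488 17.7452 23.1630] v=[-1.3508 -0.5811 0.5978 0.3340]
Step 8: x=[4.7970 11.5122 17.8376 23.2531] v=[-1.2296 -0.6830 0.4621 0.4504]
Max displacement = 1.2030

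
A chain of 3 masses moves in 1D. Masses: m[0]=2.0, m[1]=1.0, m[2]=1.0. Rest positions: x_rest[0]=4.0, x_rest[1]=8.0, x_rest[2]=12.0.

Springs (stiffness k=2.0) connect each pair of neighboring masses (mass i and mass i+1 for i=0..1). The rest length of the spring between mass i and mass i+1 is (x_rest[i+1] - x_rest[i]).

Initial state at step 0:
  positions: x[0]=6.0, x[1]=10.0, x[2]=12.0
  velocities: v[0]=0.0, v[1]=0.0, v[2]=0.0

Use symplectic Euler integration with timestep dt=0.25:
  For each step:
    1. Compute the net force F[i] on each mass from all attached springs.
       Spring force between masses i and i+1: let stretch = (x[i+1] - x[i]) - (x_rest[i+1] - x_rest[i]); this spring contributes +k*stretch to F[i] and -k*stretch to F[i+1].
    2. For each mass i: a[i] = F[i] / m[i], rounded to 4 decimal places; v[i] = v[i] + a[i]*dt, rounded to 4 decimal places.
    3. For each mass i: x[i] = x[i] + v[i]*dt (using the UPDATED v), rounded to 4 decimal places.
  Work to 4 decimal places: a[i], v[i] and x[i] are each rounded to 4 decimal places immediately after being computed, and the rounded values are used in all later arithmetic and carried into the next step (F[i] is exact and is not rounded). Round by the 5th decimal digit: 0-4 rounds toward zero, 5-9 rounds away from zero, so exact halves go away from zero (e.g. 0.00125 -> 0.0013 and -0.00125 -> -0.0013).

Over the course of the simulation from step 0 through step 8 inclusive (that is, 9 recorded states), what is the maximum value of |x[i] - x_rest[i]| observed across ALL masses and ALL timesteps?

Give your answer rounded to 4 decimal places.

Step 0: x=[6.0000 10.0000 12.0000] v=[0.0000 0.0000 0.0000]
Step 1: x=[6.0000 9.7500 12.2500] v=[0.0000 -1.0000 1.0000]
Step 2: x=[5.9844 9.3438 12.6875] v=[-0.0625 -1.6250 1.7500]
Step 3: x=[5.9287 8.9356 13.2071] v=[-0.2227 -1.6329 2.0782]
Step 4: x=[5.8110 8.6855 13.6927] v=[-0.4710 -1.0006 1.9425]
Step 5: x=[5.6229 8.7020 14.0524] v=[-0.7524 0.0658 1.4389]
Step 6: x=[5.3773 9.0024 14.2433] v=[-0.9826 1.2015 0.7637]
Step 7: x=[5.1082 9.5048 14.2791] v=[-1.0763 2.0094 0.1433]
Step 8: x=[4.8639 10.0544 14.2181] v=[-0.9772 2.1983 -0.2439]
Max displacement = 2.2791

Answer: 2.2791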